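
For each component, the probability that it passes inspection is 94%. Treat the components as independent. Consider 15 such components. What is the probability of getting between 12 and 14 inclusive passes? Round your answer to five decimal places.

X ~ Binomial(15, 0.94); P(12 ≤ X ≤ 14) = Σ C(15,k) p^k (1−p)^(15−k) over k:
  k=12: C(15,12)·0.94^12·0.06^3 = 0.0467734
  k=13: C(15,13)·0.94^13·0.06^2 = 0.1691040
  k=14: C(15,14)·0.94^14·0.06^1 = 0.3784709
Total = 0.5943483

0.59435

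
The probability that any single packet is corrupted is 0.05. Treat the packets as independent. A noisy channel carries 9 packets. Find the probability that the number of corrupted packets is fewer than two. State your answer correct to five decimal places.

0.92879

X ~ Binomial(9, 0.05); P(X ≤ 1) = Σ C(9,k) p^k (1−p)^(9−k) over k:
  k=0: C(9,0)·0.05^0·0.95^9 = 0.6302494
  k=1: C(9,1)·0.05^1·0.95^8 = 0.2985392
Total = 0.9287886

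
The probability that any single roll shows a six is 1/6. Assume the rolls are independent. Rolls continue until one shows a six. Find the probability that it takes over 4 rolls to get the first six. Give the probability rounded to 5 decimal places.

Y = number of rolls to the first success; geometric, p = 0.166667.
P(Y > 4) = P(first 4 all fail) = (1−p)^4 = 0.4822531

0.48225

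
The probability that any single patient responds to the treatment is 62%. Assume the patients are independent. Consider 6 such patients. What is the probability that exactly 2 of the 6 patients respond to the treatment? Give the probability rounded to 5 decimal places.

0.12023

X ~ Binomial(n=6, p=0.62).
P(X=2) = C(6,2) · p^2 · (1−p)^4
= 15 · 0.3844 · 0.020851 = 0.1202289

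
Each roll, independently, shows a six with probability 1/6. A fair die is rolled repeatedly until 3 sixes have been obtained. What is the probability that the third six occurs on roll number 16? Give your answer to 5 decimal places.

0.04543

Y = trial on which the third success occurs; negative binomial, r=3, p=0.166667.
P(Y=16) = C(15,2) · p^3 · (1−p)^13
= 105 · 0.0046296 · 0.093464 = 0.0454338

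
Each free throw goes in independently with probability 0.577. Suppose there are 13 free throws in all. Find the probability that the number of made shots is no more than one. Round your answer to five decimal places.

0.00026

X ~ Binomial(13, 0.577); P(X ≤ 1) = Σ C(13,k) p^k (1−p)^(13−k) over k:
  k=0: C(13,0)·0.577^0·0.423^13 = 0.0000139
  k=1: C(13,1)·0.577^1·0.423^12 = 0.0002462
Total = 0.0002600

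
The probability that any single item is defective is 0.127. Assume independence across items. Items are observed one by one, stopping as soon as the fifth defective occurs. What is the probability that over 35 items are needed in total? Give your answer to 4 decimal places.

Needing more than 35 items ⇔ fewer than 5 successes in the first 35. With X ~ Binomial(35, 0.127), P(Y > 35) = P(X ≤ 4).
  k=0: C(35,0)·0.127^0·0.873^35 = 0.008620
  k=1: C(35,1)·0.127^1·0.873^34 = 0.043889
  k=2: C(35,2)·0.127^2·0.873^33 = 0.108541
  k=3: C(35,3)·0.127^3·0.873^32 = 0.173691
  k=4: C(35,4)·0.127^4·0.873^31 = 0.202142
P(X ≤ 4) = 0.536883

0.5369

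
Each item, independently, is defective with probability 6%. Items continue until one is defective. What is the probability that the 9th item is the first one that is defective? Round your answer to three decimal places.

0.037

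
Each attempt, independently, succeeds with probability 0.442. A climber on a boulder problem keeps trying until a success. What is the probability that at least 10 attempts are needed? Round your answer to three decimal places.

0.005

Y = number of attempts to the first success; geometric, p = 0.442.
P(Y > 9) = P(first 9 all fail) = (1−p)^9 = 0.00524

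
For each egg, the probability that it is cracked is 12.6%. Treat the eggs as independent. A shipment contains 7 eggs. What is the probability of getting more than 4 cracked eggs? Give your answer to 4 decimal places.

X ~ Binomial(7, 0.126); P(X ≥ 5) = Σ C(7,k) p^k (1−p)^(7−k) over k:
  k=5: C(7,5)·0.126^5·0.874^2 = 0.000509
  k=6: C(7,6)·0.126^6·0.874^1 = 0.000024
  k=7: C(7,7)·0.126^7·0.874^0 = 0.000001
Total = 0.000534

0.0005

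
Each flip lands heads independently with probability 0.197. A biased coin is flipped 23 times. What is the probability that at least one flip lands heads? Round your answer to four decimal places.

0.9936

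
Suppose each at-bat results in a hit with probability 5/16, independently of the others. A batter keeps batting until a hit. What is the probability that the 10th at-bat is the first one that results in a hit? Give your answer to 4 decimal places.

Geometric (trials to first success), p = 0.3125.
P(Y = 10) = (1−p)^9 · p = 0.034313 · 0.3125 = 0.010723

0.0107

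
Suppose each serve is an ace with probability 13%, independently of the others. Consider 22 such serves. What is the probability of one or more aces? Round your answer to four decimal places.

P(at least one) = 1 − P(none) = 1 − (1 − 0.13)^22
= 1 − 0.046711 = 0.953289

0.9533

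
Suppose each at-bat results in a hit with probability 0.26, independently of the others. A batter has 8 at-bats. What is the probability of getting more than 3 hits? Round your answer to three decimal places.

0.128

X ~ Binomial(8, 0.26); P(X ≥ 4) = Σ C(8,k) p^k (1−p)^(8−k) over k:
  k=4: C(8,4)·0.26^4·0.74^4 = 0.09592
  k=5: C(8,5)·0.26^5·0.74^3 = 0.02696
  k=6: C(8,6)·0.26^6·0.74^2 = 0.00474
  k=7: C(8,7)·0.26^7·0.74^1 = 0.00048
  k=8: C(8,8)·0.26^8·0.74^0 = 0.00002
Total = 0.12812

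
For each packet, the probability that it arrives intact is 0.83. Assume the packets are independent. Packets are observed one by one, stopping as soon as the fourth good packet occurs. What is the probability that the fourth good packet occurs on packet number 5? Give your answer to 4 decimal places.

0.3227

Y = trial on which the fourth success occurs; negative binomial, r=4, p=0.83.
P(Y=5) = C(4,3) · p^4 · (1−p)^1
= 4 · 0.47458 · 0.17 = 0.322717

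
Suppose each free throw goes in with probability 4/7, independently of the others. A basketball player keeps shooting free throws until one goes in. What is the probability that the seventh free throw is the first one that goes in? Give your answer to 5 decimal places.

0.00354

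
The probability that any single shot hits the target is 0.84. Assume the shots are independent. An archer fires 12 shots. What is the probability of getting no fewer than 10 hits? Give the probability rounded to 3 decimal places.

X ~ Binomial(12, 0.84); P(X ≥ 10) = Σ C(12,k) p^k (1−p)^(12−k) over k:
  k=10: C(12,10)·0.84^10·0.16^2 = 0.29551
  k=11: C(12,11)·0.84^11·0.16^1 = 0.28208
  k=12: C(12,12)·0.84^12·0.16^0 = 0.12341
Total = 0.70100

0.701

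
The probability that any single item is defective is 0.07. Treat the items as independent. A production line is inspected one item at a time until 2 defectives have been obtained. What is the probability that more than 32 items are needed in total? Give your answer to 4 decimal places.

Needing more than 32 items ⇔ fewer than 2 successes in the first 32. With X ~ Binomial(32, 0.07), P(Y > 32) = P(X ≤ 1).
  k=0: C(32,0)·0.07^0·0.93^32 = 0.098052
  k=1: C(32,1)·0.07^1·0.93^31 = 0.236167
P(X ≤ 1) = 0.334219

0.3342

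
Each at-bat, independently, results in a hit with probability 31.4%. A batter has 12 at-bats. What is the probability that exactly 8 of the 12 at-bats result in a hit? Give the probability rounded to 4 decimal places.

X ~ Binomial(n=12, p=0.314).
P(X=8) = C(12,8) · p^8 · (1−p)^4
= 495 · 9.4501e-05 · 0.22146 = 0.010360

0.0104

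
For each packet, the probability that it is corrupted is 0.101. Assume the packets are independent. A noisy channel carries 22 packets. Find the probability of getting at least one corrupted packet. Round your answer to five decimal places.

P(at least one) = 1 − P(none) = 1 − (1 − 0.101)^22
= 1 − 0.0960977 = 0.9039023

0.90390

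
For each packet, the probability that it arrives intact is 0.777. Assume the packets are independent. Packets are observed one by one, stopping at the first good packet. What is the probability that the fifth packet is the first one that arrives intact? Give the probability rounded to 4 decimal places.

0.0019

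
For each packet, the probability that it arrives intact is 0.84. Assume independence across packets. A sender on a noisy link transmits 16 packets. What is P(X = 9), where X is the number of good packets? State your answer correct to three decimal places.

X ~ Binomial(n=16, p=0.84).
P(X=9) = C(16,9) · p^9 · (1−p)^7
= 11440 · 0.20822 · 2.6844e-06 = 0.00639

0.006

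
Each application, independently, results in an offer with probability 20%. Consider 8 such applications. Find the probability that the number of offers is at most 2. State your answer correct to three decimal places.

0.797

X ~ Binomial(8, 0.20); P(X ≤ 2) = Σ C(8,k) p^k (1−p)^(8−k) over k:
  k=0: C(8,0)·0.20^0·0.80^8 = 0.16777
  k=1: C(8,1)·0.20^1·0.80^7 = 0.33554
  k=2: C(8,2)·0.20^2·0.80^6 = 0.29360
Total = 0.79692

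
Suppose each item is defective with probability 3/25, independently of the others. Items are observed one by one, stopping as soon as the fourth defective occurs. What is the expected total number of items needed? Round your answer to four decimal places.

33.3333

Y = total items until the fourth success; negative binomial with r=4, p=0.12.
E[Y] = r / p = 4 / 0.12 = 33.333333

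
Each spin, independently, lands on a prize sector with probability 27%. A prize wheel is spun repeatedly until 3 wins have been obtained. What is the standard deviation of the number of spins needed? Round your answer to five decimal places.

5.48098

Y = total spins until the third success; negative binomial with r=3, p=0.27.
SD(Y) = √[r(1−p)/p²] = √(30.0411523) = 5.4809810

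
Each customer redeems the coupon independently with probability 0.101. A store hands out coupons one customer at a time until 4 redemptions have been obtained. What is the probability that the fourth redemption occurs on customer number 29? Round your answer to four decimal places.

0.0238

Y = trial on which the fourth success occurs; negative binomial, r=4, p=0.101.
P(Y=29) = C(28,3) · p^4 · (1−p)^25
= 3276 · 0.00010406 · 0.069822 = 0.023802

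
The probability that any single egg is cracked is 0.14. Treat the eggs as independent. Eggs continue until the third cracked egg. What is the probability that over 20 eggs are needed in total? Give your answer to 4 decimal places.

Needing more than 20 eggs ⇔ fewer than 3 successes in the first 20. With X ~ Binomial(20, 0.14), P(Y > 20) = P(X ≤ 2).
  k=0: C(20,0)·0.14^0·0.86^20 = 0.048974
  k=1: C(20,1)·0.14^1·0.86^19 = 0.159451
  k=2: C(20,2)·0.14^2·0.86^18 = 0.246594
P(X ≤ 2) = 0.455019

0.4550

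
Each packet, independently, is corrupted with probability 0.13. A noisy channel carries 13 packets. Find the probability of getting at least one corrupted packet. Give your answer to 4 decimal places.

P(at least one) = 1 − P(none) = 1 − (1 − 0.13)^13
= 1 − 0.163588 = 0.836412

0.8364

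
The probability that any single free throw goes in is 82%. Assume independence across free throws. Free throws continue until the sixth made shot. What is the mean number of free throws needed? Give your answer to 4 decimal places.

7.3171

Y = total free throws until the sixth success; negative binomial with r=6, p=0.82.
E[Y] = r / p = 6 / 0.82 = 7.317073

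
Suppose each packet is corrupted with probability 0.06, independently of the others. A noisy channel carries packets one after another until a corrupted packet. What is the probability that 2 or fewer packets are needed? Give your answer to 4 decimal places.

Y = number of packets to the first success; geometric, p = 0.06.
P(Y ≤ 2) = 1 − (1−p)^2 = 1 − 0.883600 = 0.116400

0.1164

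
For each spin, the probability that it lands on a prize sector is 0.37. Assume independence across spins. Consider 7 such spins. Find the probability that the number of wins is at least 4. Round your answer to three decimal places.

X ~ Binomial(7, 0.37); P(X ≥ 4) = Σ C(7,k) p^k (1−p)^(7−k) over k:
  k=4: C(7,4)·0.37^4·0.63^3 = 0.16402
  k=5: C(7,5)·0.37^5·0.63^2 = 0.05780
  k=6: C(7,6)·0.37^6·0.63^1 = 0.01131
  k=7: C(7,7)·0.37^7·0.63^0 = 0.00095
Total = 0.23408

0.234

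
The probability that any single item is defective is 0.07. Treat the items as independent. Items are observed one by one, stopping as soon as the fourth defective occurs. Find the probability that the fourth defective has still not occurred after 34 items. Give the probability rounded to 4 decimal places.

Needing more than 34 items ⇔ fewer than 4 successes in the first 34. With X ~ Binomial(34, 0.07), P(Y > 34) = P(X ≤ 3).
  k=0: C(34,0)·0.07^0·0.93^34 = 0.084805
  k=1: C(34,1)·0.07^1·0.93^33 = 0.217027
  k=2: C(34,2)·0.07^2·0.93^32 = 0.269534
  k=3: C(34,3)·0.07^3·0.93^31 = 0.216400
P(X ≤ 3) = 0.787766

0.7878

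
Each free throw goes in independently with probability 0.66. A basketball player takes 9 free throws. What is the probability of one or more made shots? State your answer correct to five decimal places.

P(at least one) = 1 − P(none) = 1 − (1 − 0.66)^9
= 1 − 0.0000607 = 0.9999393

0.99994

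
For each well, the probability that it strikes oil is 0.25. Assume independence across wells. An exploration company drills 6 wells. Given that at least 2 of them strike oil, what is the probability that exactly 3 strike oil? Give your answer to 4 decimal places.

0.2829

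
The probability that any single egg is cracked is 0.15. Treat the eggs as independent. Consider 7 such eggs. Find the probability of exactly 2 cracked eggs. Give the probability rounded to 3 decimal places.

X ~ Binomial(n=7, p=0.15).
P(X=2) = C(7,2) · p^2 · (1−p)^5
= 21 · 0.0225 · 0.44371 = 0.20965

0.210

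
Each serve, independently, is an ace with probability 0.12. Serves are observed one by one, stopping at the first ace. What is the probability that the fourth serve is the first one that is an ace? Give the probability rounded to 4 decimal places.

0.0818

Geometric (trials to first success), p = 0.12.
P(Y = 4) = (1−p)^3 · p = 0.68147 · 0.12 = 0.081777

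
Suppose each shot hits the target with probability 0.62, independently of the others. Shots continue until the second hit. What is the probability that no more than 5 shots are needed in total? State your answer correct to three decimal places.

Finishing within 5 shots ⇔ at least 2 successes in the first 5. With X ~ Binomial(5, 0.62), P(Y ≤ 5) = 1 − P(X ≤ 1).
  k=0: C(5,0)·0.62^0·0.38^5 = 0.00792
  k=1: C(5,1)·0.62^1·0.38^4 = 0.06464
1 − 0.07256 = 0.92744

0.927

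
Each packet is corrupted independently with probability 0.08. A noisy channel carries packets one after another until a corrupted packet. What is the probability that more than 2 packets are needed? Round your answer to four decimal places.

Y = number of packets to the first success; geometric, p = 0.08.
P(Y > 2) = P(first 2 all fail) = (1−p)^2 = 0.846400

0.8464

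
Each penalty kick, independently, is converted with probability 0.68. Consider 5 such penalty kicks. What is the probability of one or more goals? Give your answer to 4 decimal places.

0.9966

P(at least one) = 1 − P(none) = 1 − (1 − 0.68)^5
= 1 − 0.003355 = 0.996645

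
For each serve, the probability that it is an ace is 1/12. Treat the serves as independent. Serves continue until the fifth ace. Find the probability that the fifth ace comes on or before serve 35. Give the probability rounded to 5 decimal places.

Finishing within 35 serves ⇔ at least 5 successes in the first 35. With X ~ Binomial(35, 0.083333), P(Y ≤ 35) = 1 − P(X ≤ 4).
  k=0: C(35,0)·0.083333^0·0.916667^35 = 0.0475774
  k=1: C(35,1)·0.083333^1·0.916667^34 = 0.1513825
  k=2: C(35,2)·0.083333^2·0.916667^33 = 0.2339548
  k=3: C(35,3)·0.083333^3·0.916667^32 = 0.2339548
  k=4: C(35,4)·0.083333^4·0.916667^31 = 0.1701489
1 − 0.8370184 = 0.1629816

0.16298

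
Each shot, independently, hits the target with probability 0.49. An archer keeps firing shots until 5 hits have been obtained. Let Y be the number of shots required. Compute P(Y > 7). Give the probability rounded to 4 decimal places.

0.7895

Needing more than 7 shots ⇔ fewer than 5 successes in the first 7. With X ~ Binomial(7, 0.49), P(Y > 7) = P(X ≤ 4).
  k=0: C(7,0)·0.49^0·0.51^7 = 0.008974
  k=1: C(7,1)·0.49^1·0.51^6 = 0.060355
  k=2: C(7,2)·0.49^2·0.51^5 = 0.173965
  k=3: C(7,3)·0.49^3·0.51^4 = 0.278572
  k=4: C(7,4)·0.49^4·0.51^3 = 0.267647
P(X ≤ 4) = 0.789514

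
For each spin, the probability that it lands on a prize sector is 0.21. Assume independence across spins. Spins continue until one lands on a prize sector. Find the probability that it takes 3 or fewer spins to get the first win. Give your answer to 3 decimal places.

0.507

Y = number of spins to the first success; geometric, p = 0.21.
P(Y ≤ 3) = 1 − (1−p)^3 = 1 − 0.49304 = 0.50696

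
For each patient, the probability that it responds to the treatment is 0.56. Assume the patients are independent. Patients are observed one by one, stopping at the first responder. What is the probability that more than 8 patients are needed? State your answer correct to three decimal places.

Y = number of patients to the first success; geometric, p = 0.56.
P(Y > 8) = P(first 8 all fail) = (1−p)^8 = 0.00140

0.001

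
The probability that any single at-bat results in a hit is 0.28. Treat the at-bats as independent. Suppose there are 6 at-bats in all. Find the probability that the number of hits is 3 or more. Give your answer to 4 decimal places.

0.2196

X ~ Binomial(6, 0.28); P(X ≥ 3) = Σ C(6,k) p^k (1−p)^(6−k) over k:
  k=3: C(6,3)·0.28^3·0.72^3 = 0.163871
  k=4: C(6,4)·0.28^4·0.72^2 = 0.047796
  k=5: C(6,5)·0.28^5·0.72^1 = 0.007435
  k=6: C(6,6)·0.28^6·0.72^0 = 0.000482
Total = 0.219583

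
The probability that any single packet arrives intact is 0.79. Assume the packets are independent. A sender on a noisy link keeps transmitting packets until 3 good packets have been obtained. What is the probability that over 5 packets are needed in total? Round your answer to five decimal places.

0.06589

Needing more than 5 packets ⇔ fewer than 3 successes in the first 5. With X ~ Binomial(5, 0.79), P(Y > 5) = P(X ≤ 2).
  k=0: C(5,0)·0.79^0·0.21^5 = 0.0004084
  k=1: C(5,1)·0.79^1·0.21^4 = 0.0076820
  k=2: C(5,2)·0.79^2·0.21^3 = 0.0577979
P(X ≤ 2) = 0.0658883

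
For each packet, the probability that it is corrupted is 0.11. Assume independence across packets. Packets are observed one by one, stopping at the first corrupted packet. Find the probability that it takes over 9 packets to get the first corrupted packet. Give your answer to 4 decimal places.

0.3504

Y = number of packets to the first success; geometric, p = 0.11.
P(Y > 9) = P(first 9 all fail) = (1−p)^9 = 0.350356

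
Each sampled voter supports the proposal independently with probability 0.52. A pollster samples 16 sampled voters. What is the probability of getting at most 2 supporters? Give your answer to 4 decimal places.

X ~ Binomial(16, 0.52); P(X ≤ 2) = Σ C(16,k) p^k (1−p)^(16−k) over k:
  k=0: C(16,0)·0.52^0·0.48^16 = 0.000008
  k=1: C(16,1)·0.52^1·0.48^15 = 0.000138
  k=2: C(16,2)·0.52^2·0.48^14 = 0.001118
Total = 0.001264

0.0013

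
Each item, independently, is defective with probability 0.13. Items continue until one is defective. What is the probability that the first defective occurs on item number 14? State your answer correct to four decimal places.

Geometric (trials to first success), p = 0.13.
P(Y = 14) = (1−p)^13 · p = 0.16359 · 0.13 = 0.021266

0.0213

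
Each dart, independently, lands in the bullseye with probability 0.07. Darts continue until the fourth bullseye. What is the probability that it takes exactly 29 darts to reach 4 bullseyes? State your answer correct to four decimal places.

0.0128

Y = trial on which the fourth success occurs; negative binomial, r=4, p=0.07.
P(Y=29) = C(28,3) · p^4 · (1−p)^25
= 3276 · 2.401e-05 · 0.16296 = 0.012818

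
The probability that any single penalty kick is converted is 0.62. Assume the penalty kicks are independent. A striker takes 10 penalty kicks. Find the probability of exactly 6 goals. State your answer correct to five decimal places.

0.24872

X ~ Binomial(n=10, p=0.62).
P(X=6) = C(10,6) · p^6 · (1−p)^4
= 210 · 0.0568 · 0.020851 = 0.2487161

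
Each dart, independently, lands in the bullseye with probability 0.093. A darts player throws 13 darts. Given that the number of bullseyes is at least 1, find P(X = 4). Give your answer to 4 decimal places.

0.0309

X ~ Binomial(13, 0.093). Want P(X=4 | X≥1) = P(X=4) / P(X≥1).
P(X=4) = C(13,4)·0.093^4·0.907^9 = 0.022218
P(X≥1) = 1 − 0.281122 = 0.718878
Ratio = 0.022218 / 0.718878 = 0.030906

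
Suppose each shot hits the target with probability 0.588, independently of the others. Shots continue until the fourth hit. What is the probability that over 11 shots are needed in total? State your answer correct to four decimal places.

Needing more than 11 shots ⇔ fewer than 4 successes in the first 11. With X ~ Binomial(11, 0.588), P(Y > 11) = P(X ≤ 3).
  k=0: C(11,0)·0.588^0·0.412^11 = 0.000058
  k=1: C(11,1)·0.588^1·0.412^10 = 0.000911
  k=2: C(11,2)·0.588^2·0.412^9 = 0.006504
  k=3: C(11,3)·0.588^3·0.412^8 = 0.027848
P(X ≤ 3) = 0.035322

0.0353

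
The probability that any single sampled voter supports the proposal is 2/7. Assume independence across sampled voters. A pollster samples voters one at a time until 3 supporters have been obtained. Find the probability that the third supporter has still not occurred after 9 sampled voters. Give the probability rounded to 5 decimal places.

Needing more than 9 sampled voters ⇔ fewer than 3 successes in the first 9. With X ~ Binomial(9, 0.285714), P(Y > 9) = P(X ≤ 2).
  k=0: C(9,0)·0.285714^0·0.714286^9 = 0.0484003
  k=1: C(9,1)·0.285714^1·0.714286^8 = 0.1742409
  k=2: C(9,2)·0.285714^2·0.714286^7 = 0.2787855
P(X ≤ 2) = 0.5014267

0.50143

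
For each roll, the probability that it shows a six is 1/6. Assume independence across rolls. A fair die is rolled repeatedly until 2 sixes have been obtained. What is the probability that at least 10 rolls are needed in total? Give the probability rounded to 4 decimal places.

Needing more than 9 rolls ⇔ fewer than 2 successes in the first 9. With X ~ Binomial(9, 0.166667), P(Y > 9) = P(X ≤ 1).
  k=0: C(9,0)·0.166667^0·0.833333^9 = 0.193807
  k=1: C(9,1)·0.166667^1·0.833333^8 = 0.348852
P(X ≤ 1) = 0.542659

0.5427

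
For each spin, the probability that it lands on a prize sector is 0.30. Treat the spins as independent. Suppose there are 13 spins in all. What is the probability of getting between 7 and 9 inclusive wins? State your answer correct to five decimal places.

0.06172

X ~ Binomial(13, 0.30); P(7 ≤ X ≤ 9) = Σ C(13,k) p^k (1−p)^(13−k) over k:
  k=7: C(13,7)·0.30^7·0.70^6 = 0.0441524
  k=8: C(13,8)·0.30^8·0.70^5 = 0.0141918
  k=9: C(13,9)·0.30^9·0.70^4 = 0.0033790
Total = 0.0617233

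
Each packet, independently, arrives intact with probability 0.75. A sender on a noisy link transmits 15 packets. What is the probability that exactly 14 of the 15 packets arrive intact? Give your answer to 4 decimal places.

0.0668

X ~ Binomial(n=15, p=0.75).
P(X=14) = C(15,14) · p^14 · (1−p)^1
= 15 · 0.017818 · 0.25 = 0.066817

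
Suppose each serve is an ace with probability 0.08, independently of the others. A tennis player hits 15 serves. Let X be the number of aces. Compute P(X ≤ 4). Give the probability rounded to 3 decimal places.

0.995

X ~ Binomial(15, 0.08); P(X ≤ 4) = Σ C(15,k) p^k (1−p)^(15−k) over k:
  k=0: C(15,0)·0.08^0·0.92^15 = 0.28630
  k=1: C(15,1)·0.08^1·0.92^14 = 0.37343
  k=2: C(15,2)·0.08^2·0.92^13 = 0.22731
  k=3: C(15,3)·0.08^3·0.92^12 = 0.08565
  k=4: C(15,4)·0.08^4·0.92^11 = 0.02234
Total = 0.99503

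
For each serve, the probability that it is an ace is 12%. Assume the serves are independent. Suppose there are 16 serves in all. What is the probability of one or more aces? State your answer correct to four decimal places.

P(at least one) = 1 − P(none) = 1 − (1 − 0.12)^16
= 1 − 0.129337 = 0.870663

0.8707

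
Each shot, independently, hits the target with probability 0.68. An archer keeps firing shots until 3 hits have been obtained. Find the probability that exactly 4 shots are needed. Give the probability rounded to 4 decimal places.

0.3019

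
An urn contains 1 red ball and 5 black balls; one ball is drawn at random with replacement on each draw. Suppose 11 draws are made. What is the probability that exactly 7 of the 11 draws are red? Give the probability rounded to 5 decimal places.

0.00057

X ~ Binomial(n=11, p=0.166667).
P(X=7) = C(11,7) · p^7 · (1−p)^4
= 330 · 3.5722e-06 · 0.48225 = 0.0005685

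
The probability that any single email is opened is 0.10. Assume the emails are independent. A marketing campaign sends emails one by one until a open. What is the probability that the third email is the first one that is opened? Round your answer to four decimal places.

0.0810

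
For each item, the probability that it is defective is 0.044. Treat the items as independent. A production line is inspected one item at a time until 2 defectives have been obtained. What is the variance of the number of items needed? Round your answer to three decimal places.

Y = total items until the second success; negative binomial with r=2, p=0.044.
Var(Y) = r(1−p)/p² = 2·0.956 / 0.044² = 987.60331

987.603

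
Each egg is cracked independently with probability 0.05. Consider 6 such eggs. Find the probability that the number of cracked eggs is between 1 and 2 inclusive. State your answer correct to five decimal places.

X ~ Binomial(6, 0.05); P(1 ≤ X ≤ 2) = Σ C(6,k) p^k (1−p)^(6−k) over k:
  k=1: C(6,1)·0.05^1·0.95^5 = 0.2321343
  k=2: C(6,2)·0.05^2·0.95^4 = 0.0305440
Total = 0.2626783

0.26268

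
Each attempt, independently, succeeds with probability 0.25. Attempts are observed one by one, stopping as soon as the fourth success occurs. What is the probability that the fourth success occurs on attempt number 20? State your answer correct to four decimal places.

Y = trial on which the fourth success occurs; negative binomial, r=4, p=0.25.
P(Y=20) = C(19,3) · p^4 · (1−p)^16
= 969 · 0.0039062 · 0.010023 = 0.037937

0.0379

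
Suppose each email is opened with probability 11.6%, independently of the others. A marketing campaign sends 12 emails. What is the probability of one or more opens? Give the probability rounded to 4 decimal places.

0.7723

P(at least one) = 1 − P(none) = 1 − (1 − 0.116)^12
= 1 − 0.227734 = 0.772266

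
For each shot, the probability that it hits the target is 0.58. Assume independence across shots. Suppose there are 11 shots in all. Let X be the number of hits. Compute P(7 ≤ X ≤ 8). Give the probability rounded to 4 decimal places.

0.3833

X ~ Binomial(11, 0.58); P(7 ≤ X ≤ 8) = Σ C(11,k) p^k (1−p)^(11−k) over k:
  k=7: C(11,7)·0.58^7·0.42^4 = 0.226729
  k=8: C(11,8)·0.58^8·0.42^3 = 0.156551
Total = 0.383280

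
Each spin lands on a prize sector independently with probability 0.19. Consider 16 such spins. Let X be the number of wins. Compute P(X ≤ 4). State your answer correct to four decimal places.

0.8273

X ~ Binomial(16, 0.19); P(X ≤ 4) = Σ C(16,k) p^k (1−p)^(16−k) over k:
  k=0: C(16,0)·0.19^0·0.81^16 = 0.034337
  k=1: C(16,1)·0.19^1·0.81^15 = 0.128869
  k=2: C(16,2)·0.19^2·0.81^14 = 0.226714
  k=3: C(16,3)·0.19^3·0.81^13 = 0.248173
  k=4: C(16,4)·0.19^4·0.81^12 = 0.189193
Total = 0.827286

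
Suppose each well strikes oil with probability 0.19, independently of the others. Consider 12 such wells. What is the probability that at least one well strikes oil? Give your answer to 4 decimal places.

P(at least one) = 1 − P(none) = 1 − (1 − 0.19)^12
= 1 − 0.079766 = 0.920234

0.9202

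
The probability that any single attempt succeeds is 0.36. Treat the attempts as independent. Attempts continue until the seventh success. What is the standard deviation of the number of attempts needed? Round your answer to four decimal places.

Y = total attempts until the seventh success; negative binomial with r=7, p=0.36.
SD(Y) = √[r(1−p)/p²] = √(34.567901) = 5.879447

5.8794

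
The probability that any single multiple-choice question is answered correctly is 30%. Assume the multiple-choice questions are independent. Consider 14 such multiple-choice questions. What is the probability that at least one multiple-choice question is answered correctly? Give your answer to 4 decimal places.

P(at least one) = 1 − P(none) = 1 − (1 − 0.30)^14
= 1 − 0.006782 = 0.993218

0.9932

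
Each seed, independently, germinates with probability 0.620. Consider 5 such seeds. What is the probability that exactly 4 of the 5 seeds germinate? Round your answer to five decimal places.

0.28075

X ~ Binomial(n=5, p=0.62).
P(X=4) = C(5,4) · p^4 · (1−p)^1
= 5 · 0.14776 · 0.38 = 0.2807504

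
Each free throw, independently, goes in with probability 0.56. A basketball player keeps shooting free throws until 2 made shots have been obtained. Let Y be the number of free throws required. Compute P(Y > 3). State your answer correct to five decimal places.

0.41043

Needing more than 3 free throws ⇔ fewer than 2 successes in the first 3. With X ~ Binomial(3, 0.56), P(Y > 3) = P(X ≤ 1).
  k=0: C(3,0)·0.56^0·0.44^3 = 0.0851840
  k=1: C(3,1)·0.56^1·0.44^2 = 0.3252480
P(X ≤ 1) = 0.4104320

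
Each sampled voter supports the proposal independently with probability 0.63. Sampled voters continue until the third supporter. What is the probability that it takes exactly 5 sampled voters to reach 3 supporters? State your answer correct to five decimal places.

Y = trial on which the third success occurs; negative binomial, r=3, p=0.63.
P(Y=5) = C(4,2) · p^3 · (1−p)^2
= 6 · 0.25005 · 0.1369 = 0.2053886

0.20539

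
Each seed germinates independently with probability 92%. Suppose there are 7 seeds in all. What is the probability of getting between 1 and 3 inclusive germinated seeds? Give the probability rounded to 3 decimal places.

0.001

X ~ Binomial(7, 0.92); P(1 ≤ X ≤ 3) = Σ C(7,k) p^k (1−p)^(7−k) over k:
  k=1: C(7,1)·0.92^1·0.08^6 = 0.00000
  k=2: C(7,2)·0.92^2·0.08^5 = 0.00006
  k=3: C(7,3)·0.92^3·0.08^4 = 0.00112
Total = 0.00118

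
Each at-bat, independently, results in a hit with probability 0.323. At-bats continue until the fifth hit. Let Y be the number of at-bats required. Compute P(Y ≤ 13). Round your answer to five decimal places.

Finishing within 13 at-bats ⇔ at least 5 successes in the first 13. With X ~ Binomial(13, 0.323), P(Y ≤ 13) = 1 − P(X ≤ 4).
  k=0: C(13,0)·0.323^0·0.677^13 = 0.0062756
  k=1: C(13,1)·0.323^1·0.677^12 = 0.0389233
  k=2: C(13,2)·0.323^2·0.677^11 = 0.1114230
  k=3: C(13,3)·0.323^3·0.677^10 = 0.1949217
  k=4: C(13,4)·0.323^4·0.677^9 = 0.2324953
1 − 0.5840390 = 0.4159610

0.41596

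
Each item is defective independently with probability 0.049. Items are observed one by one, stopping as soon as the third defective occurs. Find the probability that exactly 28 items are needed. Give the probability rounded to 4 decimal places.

0.0118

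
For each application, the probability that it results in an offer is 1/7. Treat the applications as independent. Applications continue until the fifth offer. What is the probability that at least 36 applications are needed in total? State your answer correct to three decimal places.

0.427

Needing more than 35 applications ⇔ fewer than 5 successes in the first 35. With X ~ Binomial(35, 0.142857), P(Y > 35) = P(X ≤ 4).
  k=0: C(35,0)·0.142857^0·0.857143^35 = 0.00454
  k=1: C(35,1)·0.142857^1·0.857143^34 = 0.02647
  k=2: C(35,2)·0.142857^2·0.857143^33 = 0.07500
  k=3: C(35,3)·0.142857^3·0.857143^32 = 0.13750
  k=4: C(35,4)·0.142857^4·0.857143^31 = 0.18334
P(X ≤ 4) = 0.42686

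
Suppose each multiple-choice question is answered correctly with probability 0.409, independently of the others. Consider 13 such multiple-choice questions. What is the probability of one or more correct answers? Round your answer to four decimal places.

P(at least one) = 1 − P(none) = 1 − (1 − 0.409)^13
= 1 − 0.001073 = 0.998927

0.9989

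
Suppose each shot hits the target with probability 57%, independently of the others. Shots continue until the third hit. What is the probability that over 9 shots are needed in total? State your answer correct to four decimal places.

Needing more than 9 shots ⇔ fewer than 3 successes in the first 9. With X ~ Binomial(9, 0.57), P(Y > 9) = P(X ≤ 2).
  k=0: C(9,0)·0.57^0·0.43^9 = 0.000503
  k=1: C(9,1)·0.57^1·0.43^8 = 0.005996
  k=2: C(9,2)·0.57^2·0.43^7 = 0.031793
P(X ≤ 2) = 0.038292

0.0383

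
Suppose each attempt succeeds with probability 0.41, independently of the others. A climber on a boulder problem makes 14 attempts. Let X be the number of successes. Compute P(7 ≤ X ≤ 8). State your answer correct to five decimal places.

X ~ Binomial(14, 0.41); P(7 ≤ X ≤ 8) = Σ C(14,k) p^k (1−p)^(14−k) over k:
  k=7: C(14,7)·0.41^7·0.59^7 = 0.1663406
  k=8: C(14,8)·0.41^8·0.59^6 = 0.1011436
Total = 0.2674842

0.26748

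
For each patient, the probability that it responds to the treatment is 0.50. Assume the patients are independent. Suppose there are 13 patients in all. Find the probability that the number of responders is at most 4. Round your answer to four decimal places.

0.1334

X ~ Binomial(13, 0.50); P(X ≤ 4) = Σ C(13,k) p^k (1−p)^(13−k) over k:
  k=0: C(13,0)·0.50^0·0.50^13 = 0.000122
  k=1: C(13,1)·0.50^1·0.50^12 = 0.001587
  k=2: C(13,2)·0.50^2·0.50^11 = 0.009521
  k=3: C(13,3)·0.50^3·0.50^10 = 0.034912
  k=4: C(13,4)·0.50^4·0.50^9 = 0.087280
Total = 0.133423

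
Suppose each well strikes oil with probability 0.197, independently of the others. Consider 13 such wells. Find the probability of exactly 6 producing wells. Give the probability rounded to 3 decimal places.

0.022

X ~ Binomial(n=13, p=0.197).
P(X=6) = C(13,6) · p^6 · (1−p)^7
= 1716 · 5.8452e-05 · 0.21528 = 0.02159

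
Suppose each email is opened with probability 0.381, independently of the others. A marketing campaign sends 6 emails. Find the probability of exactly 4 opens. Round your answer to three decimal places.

0.121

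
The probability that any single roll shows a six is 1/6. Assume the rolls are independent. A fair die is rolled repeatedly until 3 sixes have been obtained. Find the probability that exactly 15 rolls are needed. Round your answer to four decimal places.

0.0473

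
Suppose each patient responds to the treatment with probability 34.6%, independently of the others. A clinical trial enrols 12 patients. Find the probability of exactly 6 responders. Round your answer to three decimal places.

0.124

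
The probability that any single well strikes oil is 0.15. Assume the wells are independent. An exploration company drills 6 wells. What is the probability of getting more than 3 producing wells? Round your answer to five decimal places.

0.00589

X ~ Binomial(6, 0.15); P(X ≥ 4) = Σ C(6,k) p^k (1−p)^(6−k) over k:
  k=4: C(6,4)·0.15^4·0.85^2 = 0.0054865
  k=5: C(6,5)·0.15^5·0.85^1 = 0.0003873
  k=6: C(6,6)·0.15^6·0.85^0 = 0.0000114
Total = 0.0058852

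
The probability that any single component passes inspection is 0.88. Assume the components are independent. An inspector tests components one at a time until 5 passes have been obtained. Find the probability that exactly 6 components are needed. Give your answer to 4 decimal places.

Y = trial on which the fifth success occurs; negative binomial, r=5, p=0.88.
P(Y=6) = C(5,4) · p^5 · (1−p)^1
= 5 · 0.52773 · 0.12 = 0.316639

0.3166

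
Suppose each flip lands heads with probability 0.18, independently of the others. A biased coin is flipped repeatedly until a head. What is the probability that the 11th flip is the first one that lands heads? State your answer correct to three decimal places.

0.025

Geometric (trials to first success), p = 0.18.
P(Y = 11) = (1−p)^10 · p = 0.13745 · 0.18 = 0.02474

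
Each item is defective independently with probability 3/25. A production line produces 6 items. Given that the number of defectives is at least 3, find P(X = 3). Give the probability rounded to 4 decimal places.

X ~ Binomial(6, 0.12). Want P(X=3 | X≥3) = P(X=3) / P(X≥3).
P(X=3) = C(6,3)·0.12^3·0.88^3 = 0.023552
P(X≥3) = 1 − 0.464404 − 0.379967 − 0.129534 = 0.026095
Ratio = 0.023552 / 0.026095 = 0.902545

0.9025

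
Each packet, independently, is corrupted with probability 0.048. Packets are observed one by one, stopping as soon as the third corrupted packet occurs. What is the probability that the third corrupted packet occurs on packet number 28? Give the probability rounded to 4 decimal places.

0.0113

Y = trial on which the third success occurs; negative binomial, r=3, p=0.048.
P(Y=28) = C(27,2) · p^3 · (1−p)^25
= 351 · 0.00011059 · 0.29236 = 0.011349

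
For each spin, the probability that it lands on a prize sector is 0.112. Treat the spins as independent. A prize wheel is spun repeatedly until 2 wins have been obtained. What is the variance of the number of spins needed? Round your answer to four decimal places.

141.5816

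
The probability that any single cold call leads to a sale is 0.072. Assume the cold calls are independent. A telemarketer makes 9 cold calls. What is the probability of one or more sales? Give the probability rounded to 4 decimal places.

0.4896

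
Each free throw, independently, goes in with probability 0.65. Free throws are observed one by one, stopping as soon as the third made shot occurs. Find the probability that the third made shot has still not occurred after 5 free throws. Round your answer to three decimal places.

0.235

Needing more than 5 free throws ⇔ fewer than 3 successes in the first 5. With X ~ Binomial(5, 0.65), P(Y > 5) = P(X ≤ 2).
  k=0: C(5,0)·0.65^0·0.35^5 = 0.00525
  k=1: C(5,1)·0.65^1·0.35^4 = 0.04877
  k=2: C(5,2)·0.65^2·0.35^3 = 0.18115
P(X ≤ 2) = 0.23517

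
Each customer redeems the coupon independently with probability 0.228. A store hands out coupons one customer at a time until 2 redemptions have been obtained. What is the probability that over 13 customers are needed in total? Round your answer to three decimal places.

0.167

Needing more than 13 customers ⇔ fewer than 2 successes in the first 13. With X ~ Binomial(13, 0.228), P(Y > 13) = P(X ≤ 1).
  k=0: C(13,0)·0.228^0·0.772^13 = 0.03460
  k=1: C(13,1)·0.228^1·0.772^12 = 0.13283
P(X ≤ 1) = 0.16742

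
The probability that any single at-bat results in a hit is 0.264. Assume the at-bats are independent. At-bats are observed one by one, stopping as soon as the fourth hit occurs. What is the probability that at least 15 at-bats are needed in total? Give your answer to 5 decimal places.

Needing more than 14 at-bats ⇔ fewer than 4 successes in the first 14. With X ~ Binomial(14, 0.264), P(Y > 14) = P(X ≤ 3).
  k=0: C(14,0)·0.264^0·0.736^14 = 0.0136864
  k=1: C(14,1)·0.264^1·0.736^13 = 0.0687296
  k=2: C(14,2)·0.264^2·0.736^12 = 0.1602445
  k=3: C(14,3)·0.264^3·0.736^11 = 0.2299160
P(X ≤ 3) = 0.4725764

0.47258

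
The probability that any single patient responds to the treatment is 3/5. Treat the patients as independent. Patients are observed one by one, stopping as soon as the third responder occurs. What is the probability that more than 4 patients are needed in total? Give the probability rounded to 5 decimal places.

Needing more than 4 patients ⇔ fewer than 3 successes in the first 4. With X ~ Binomial(4, 0.60), P(Y > 4) = P(X ≤ 2).
  k=0: C(4,0)·0.60^0·0.40^4 = 0.0256000
  k=1: C(4,1)·0.60^1·0.40^3 = 0.1536000
  k=2: C(4,2)·0.60^2·0.40^2 = 0.3456000
P(X ≤ 2) = 0.5248000

0.52480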